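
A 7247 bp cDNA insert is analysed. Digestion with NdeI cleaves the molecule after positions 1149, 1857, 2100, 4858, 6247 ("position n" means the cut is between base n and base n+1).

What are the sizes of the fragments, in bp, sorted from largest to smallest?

Linear molecule, 5 cuts → 6 fragments:
  1149 − 0 = 1149 bp
  1857 − 1149 = 708 bp
  2100 − 1857 = 243 bp
  4858 − 2100 = 2758 bp
  6247 − 4858 = 1389 bp
  7247 − 6247 = 1000 bp
Sorted largest to smallest: 2758, 1389, 1149, 1000, 708, 243 bp.

2758, 1389, 1149, 1000, 708, 243 bp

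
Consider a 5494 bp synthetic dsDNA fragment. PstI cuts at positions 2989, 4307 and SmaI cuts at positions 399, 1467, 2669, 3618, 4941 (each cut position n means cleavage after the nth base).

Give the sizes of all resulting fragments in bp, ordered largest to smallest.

1202, 1068, 689, 634, 629, 553, 399, 320 bp

Combined cut positions (sorted): 399, 1467, 2669, 2989, 3618, 4307, 4941.
Linear molecule, 7 cuts → 8 fragments:
  399 − 0 = 399 bp
  1467 − 399 = 1068 bp
  2669 − 1467 = 1202 bp
  2989 − 2669 = 320 bp
  3618 − 2989 = 629 bp
  4307 − 3618 = 689 bp
  4941 − 4307 = 634 bp
  5494 − 4941 = 553 bp
Sorted largest to smallest: 1202, 1068, 689, 634, 629, 553, 399, 320 bp.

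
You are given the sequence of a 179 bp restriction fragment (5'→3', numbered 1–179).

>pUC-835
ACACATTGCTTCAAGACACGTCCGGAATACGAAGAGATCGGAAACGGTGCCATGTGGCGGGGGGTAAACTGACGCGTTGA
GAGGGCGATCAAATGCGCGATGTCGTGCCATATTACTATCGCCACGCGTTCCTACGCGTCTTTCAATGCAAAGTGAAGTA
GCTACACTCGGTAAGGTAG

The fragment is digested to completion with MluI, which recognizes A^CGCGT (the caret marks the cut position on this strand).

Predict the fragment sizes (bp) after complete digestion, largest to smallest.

MluI sites (ACGCGT) start at positions 72, 124, 134.
MluI cuts after the first base of each site, so after positions 72, 124, 134.
Linear molecule, 3 cuts → 4 fragments:
  1–72 → 72 bp
  73–124 → 52 bp
  125–134 → 10 bp
  135–179 → 45 bp
Sorted largest to smallest: 72, 52, 45, 10 bp.

72, 52, 45, 10 bp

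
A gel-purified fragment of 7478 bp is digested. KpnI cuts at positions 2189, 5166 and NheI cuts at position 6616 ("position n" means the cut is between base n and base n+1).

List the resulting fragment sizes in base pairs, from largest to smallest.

Combined cut positions (sorted): 2189, 5166, 6616.
Linear molecule, 3 cuts → 4 fragments:
  2189 − 0 = 2189 bp
  5166 − 2189 = 2977 bp
  6616 − 5166 = 1450 bp
  7478 − 6616 = 862 bp
Sorted largest to smallest: 2977, 2189, 1450, 862 bp.

2977, 2189, 1450, 862 bp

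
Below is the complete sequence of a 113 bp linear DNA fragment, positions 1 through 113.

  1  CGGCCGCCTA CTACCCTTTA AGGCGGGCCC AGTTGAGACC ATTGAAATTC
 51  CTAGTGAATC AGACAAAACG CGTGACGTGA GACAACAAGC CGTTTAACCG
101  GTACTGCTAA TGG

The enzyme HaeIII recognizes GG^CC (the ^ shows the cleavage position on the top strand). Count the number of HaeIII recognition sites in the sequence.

GGCC occurs starting at positions 2, 26.
HaeIII cuts at 2 sites.

2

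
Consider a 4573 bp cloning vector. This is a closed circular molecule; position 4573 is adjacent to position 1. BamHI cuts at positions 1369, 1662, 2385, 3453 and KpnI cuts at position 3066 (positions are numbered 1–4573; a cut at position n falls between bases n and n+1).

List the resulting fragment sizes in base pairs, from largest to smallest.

Combined cut positions (sorted): 1369, 1662, 2385, 3066, 3453.
Circular molecule, 5 cuts → 5 fragments:
  1662 − 1369 = 293 bp
  2385 − 1662 = 723 bp
  3066 − 2385 = 681 bp
  3453 − 3066 = 387 bp
  wrap: 4573 − 3453 + 1369 = 2489 bp
Sorted largest to smallest: 2489, 723, 681, 387, 293 bp.

2489, 723, 681, 387, 293 bp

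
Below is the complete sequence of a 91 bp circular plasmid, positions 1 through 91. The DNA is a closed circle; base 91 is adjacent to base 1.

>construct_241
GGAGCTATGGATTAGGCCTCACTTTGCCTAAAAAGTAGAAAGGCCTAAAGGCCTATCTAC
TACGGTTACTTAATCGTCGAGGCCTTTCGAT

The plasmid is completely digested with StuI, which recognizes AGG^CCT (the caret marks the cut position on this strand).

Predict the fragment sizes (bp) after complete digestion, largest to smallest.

StuI sites (AGGCCT) start at positions 14, 41, 49, 80.
StuI cuts after base 3 of each site, so after positions 16, 43, 51, 82.
Circular molecule, 4 cuts → 4 fragments:
  17–43 → 27 bp
  44–51 → 8 bp
  52–82 → 31 bp
  83–91 then 1–16 → 9 + 16 = 25 bp
Sorted largest to smallest: 31, 27, 25, 8 bp.

31, 27, 25, 8 bp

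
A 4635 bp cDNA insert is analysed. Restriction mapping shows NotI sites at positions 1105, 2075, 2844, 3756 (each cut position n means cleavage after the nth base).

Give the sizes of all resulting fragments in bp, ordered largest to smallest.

1105, 970, 912, 879, 769 bp

Linear molecule, 4 cuts → 5 fragments:
  1105 − 0 = 1105 bp
  2075 − 1105 = 970 bp
  2844 − 2075 = 769 bp
  3756 − 2844 = 912 bp
  4635 − 3756 = 879 bp
Sorted largest to smallest: 1105, 970, 912, 879, 769 bp.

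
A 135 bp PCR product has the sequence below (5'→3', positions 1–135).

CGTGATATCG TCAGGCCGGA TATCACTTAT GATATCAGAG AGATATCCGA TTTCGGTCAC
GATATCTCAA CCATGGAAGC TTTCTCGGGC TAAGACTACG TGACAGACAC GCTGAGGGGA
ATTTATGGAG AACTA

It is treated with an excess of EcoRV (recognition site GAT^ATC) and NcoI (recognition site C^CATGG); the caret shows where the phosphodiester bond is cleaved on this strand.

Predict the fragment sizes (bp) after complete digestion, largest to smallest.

EcoRV sites (GATATC) start at positions 4, 19, 31, 42, 61.
EcoRV cuts after base 3 of each site, so after positions 6, 21, 33, 44, 63.
The NcoI site (CCATGG) starts at position 71.
NcoI cuts after the first base of each site, so after position 71.
Combined cut positions: 6, 21, 33, 44, 63, 71.
Linear molecule, 6 cuts → 7 fragments:
  1–6 → 6 bp
  7–21 → 15 bp
  22–33 → 12 bp
  34–44 → 11 bp
  45–63 → 19 bp
  64–71 → 8 bp
  72–135 → 64 bp
Sorted largest to smallest: 64, 19, 15, 12, 11, 8, 6 bp.

64, 19, 15, 12, 11, 8, 6 bp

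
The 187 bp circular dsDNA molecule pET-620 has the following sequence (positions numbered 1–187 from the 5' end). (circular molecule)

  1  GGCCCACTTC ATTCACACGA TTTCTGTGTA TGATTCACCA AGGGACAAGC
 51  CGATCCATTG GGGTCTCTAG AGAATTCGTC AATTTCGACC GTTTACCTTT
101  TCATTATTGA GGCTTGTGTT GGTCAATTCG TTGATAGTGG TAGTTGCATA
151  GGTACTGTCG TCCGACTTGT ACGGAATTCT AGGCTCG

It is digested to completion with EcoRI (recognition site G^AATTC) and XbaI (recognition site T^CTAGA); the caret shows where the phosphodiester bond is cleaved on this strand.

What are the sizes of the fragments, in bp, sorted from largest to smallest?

EcoRI sites (GAATTC) start at positions 72, 174.
EcoRI cuts after the first base of each site, so after positions 72, 174.
The XbaI site (TCTAGA) starts at position 66.
XbaI cuts after the first base of each site, so after position 66.
Combined cut positions: 66, 72, 174.
Circular molecule, 3 cuts → 3 fragments:
  67–72 → 6 bp
  73–174 → 102 bp
  175–187 then 1–66 → 13 + 66 = 79 bp
Sorted largest to smallest: 102, 79, 6 bp.

102, 79, 6 bp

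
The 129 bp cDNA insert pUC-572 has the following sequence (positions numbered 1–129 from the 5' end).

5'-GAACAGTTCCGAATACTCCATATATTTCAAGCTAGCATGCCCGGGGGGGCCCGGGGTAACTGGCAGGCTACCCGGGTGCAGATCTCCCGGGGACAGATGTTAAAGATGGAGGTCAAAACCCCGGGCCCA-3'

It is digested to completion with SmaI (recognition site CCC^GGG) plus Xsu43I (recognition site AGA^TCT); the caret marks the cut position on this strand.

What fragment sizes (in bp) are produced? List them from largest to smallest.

42, 34, 21, 10, 9, 7, 6 bp

SmaI sites (CCCGGG) start at positions 40, 50, 71, 86, 120.
SmaI cuts after base 3 of each site, so after positions 42, 52, 73, 88, 122.
The Xsu43I site (AGATCT) starts at position 80.
Xsu43I cuts after base 3 of each site, so after position 82.
Combined cut positions: 42, 52, 73, 82, 88, 122.
Linear molecule, 6 cuts → 7 fragments:
  1–42 → 42 bp
  43–52 → 10 bp
  53–73 → 21 bp
  74–82 → 9 bp
  83–88 → 6 bp
  89–122 → 34 bp
  123–129 → 7 bp
Sorted largest to smallest: 42, 34, 21, 10, 9, 7, 6 bp.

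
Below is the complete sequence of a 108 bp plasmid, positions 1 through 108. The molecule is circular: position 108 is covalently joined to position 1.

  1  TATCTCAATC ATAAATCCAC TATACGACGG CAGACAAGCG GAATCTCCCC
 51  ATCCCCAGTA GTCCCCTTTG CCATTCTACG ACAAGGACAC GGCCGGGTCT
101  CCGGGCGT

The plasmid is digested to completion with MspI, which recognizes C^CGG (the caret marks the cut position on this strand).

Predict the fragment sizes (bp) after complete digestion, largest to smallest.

100, 8 bp

MspI sites (CCGG) start at positions 93, 101.
MspI cuts after the first base of each site, so after positions 93, 101.
Circular molecule, 2 cuts → 2 fragments:
  94–101 → 8 bp
  102–108 then 1–93 → 7 + 93 = 100 bp
Sorted largest to smallest: 100, 8 bp.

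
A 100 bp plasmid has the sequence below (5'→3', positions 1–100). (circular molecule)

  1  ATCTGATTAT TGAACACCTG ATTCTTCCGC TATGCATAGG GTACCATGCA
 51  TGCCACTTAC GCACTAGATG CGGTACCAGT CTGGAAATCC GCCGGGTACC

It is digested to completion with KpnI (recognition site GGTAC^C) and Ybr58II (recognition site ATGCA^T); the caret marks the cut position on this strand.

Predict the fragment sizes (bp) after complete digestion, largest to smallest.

KpnI sites (GGTACC) start at positions 40, 72, 95.
KpnI cuts after base 5 of each site (before the last base), so after positions 44, 76, 99.
Ybr58II sites (ATGCAT) start at positions 32, 46.
Ybr58II cuts after base 5 of each site (before the last base), so after positions 36, 50.
Combined cut positions: 36, 44, 50, 76, 99.
Circular molecule, 5 cuts → 5 fragments:
  37–44 → 8 bp
  45–50 → 6 bp
  51–76 → 26 bp
  77–99 → 23 bp
  100–100 then 1–36 → 1 + 36 = 37 bp
Sorted largest to smallest: 37, 26, 23, 8, 6 bp.

37, 26, 23, 8, 6 bp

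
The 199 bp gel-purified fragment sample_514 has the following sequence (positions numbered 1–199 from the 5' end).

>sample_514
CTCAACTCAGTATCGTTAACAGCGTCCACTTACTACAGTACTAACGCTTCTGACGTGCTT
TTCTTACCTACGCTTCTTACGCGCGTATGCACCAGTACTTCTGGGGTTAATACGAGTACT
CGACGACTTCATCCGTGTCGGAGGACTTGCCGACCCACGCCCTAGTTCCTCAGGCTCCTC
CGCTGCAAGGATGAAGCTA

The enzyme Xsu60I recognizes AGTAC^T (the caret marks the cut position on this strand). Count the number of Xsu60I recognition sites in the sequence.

AGTACT occurs starting at positions 37, 94, 115.
Xsu60I cuts at 3 sites.

3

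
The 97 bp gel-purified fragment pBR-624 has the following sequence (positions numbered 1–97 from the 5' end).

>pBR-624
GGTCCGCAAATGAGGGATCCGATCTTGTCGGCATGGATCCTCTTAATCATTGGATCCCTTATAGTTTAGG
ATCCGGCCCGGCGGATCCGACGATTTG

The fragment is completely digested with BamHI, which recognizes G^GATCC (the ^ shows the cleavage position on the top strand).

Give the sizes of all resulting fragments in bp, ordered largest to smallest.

20, 17, 17, 15, 14, 14 bp

BamHI sites (GGATCC) start at positions 15, 35, 52, 69, 83.
BamHI cuts after the first base of each site, so after positions 15, 35, 52, 69, 83.
Linear molecule, 5 cuts → 6 fragments:
  1–15 → 15 bp
  16–35 → 20 bp
  36–52 → 17 bp
  53–69 → 17 bp
  70–83 → 14 bp
  84–97 → 14 bp
Sorted largest to smallest: 20, 17, 17, 15, 14, 14 bp.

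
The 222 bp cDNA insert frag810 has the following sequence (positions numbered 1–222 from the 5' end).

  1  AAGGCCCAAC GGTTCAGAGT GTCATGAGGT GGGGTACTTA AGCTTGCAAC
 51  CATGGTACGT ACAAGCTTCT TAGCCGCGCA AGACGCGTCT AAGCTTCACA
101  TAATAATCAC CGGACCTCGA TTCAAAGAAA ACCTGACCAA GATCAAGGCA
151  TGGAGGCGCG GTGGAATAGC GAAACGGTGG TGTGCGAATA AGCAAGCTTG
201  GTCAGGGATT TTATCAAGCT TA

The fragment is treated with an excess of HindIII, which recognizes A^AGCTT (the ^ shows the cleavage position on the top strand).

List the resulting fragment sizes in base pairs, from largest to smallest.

HindIII sites (AAGCTT) start at positions 40, 63, 91, 194, 216.
HindIII cuts after the first base of each site, so after positions 40, 63, 91, 194, 216.
Linear molecule, 5 cuts → 6 fragments:
  1–40 → 40 bp
  41–63 → 23 bp
  64–91 → 28 bp
  92–194 → 103 bp
  195–216 → 22 bp
  217–222 → 6 bp
Sorted largest to smallest: 103, 40, 28, 23, 22, 6 bp.

103, 40, 28, 23, 22, 6 bp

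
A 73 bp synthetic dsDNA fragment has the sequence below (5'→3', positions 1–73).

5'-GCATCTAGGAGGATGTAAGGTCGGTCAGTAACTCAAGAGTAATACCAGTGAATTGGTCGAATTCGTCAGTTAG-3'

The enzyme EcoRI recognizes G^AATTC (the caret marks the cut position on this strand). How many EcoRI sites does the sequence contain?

1

GAATTC occurs starting at position 59.
EcoRI cuts at 1 site.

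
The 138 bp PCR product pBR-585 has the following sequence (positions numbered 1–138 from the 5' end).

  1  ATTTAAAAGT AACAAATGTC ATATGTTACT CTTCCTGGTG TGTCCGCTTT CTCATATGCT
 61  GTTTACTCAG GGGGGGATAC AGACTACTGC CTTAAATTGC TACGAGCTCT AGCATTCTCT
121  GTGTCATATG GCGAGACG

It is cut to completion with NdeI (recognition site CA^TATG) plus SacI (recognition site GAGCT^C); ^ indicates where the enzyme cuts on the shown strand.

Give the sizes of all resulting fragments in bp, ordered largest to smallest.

NdeI sites (CATATG) start at positions 20, 53, 125.
NdeI cuts after base 2 of each site, so after positions 21, 54, 126.
The SacI site (GAGCTC) starts at position 104.
SacI cuts after base 5 of each site (before the last base), so after position 108.
Combined cut positions: 21, 54, 108, 126.
Linear molecule, 4 cuts → 5 fragments:
  1–21 → 21 bp
  22–54 → 33 bp
  55–108 → 54 bp
  109–126 → 18 bp
  127–138 → 12 bp
Sorted largest to smallest: 54, 33, 21, 18, 12 bp.

54, 33, 21, 18, 12 bp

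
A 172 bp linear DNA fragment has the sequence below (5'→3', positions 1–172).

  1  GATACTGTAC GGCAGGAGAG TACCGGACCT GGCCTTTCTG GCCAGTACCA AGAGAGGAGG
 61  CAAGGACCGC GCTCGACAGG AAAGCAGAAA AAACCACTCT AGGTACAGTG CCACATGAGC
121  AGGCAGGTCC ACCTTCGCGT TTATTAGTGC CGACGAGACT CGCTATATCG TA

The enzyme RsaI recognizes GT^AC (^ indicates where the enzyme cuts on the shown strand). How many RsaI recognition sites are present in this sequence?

4

GTAC occurs starting at positions 7, 20, 45, 103.
RsaI cuts at 4 sites.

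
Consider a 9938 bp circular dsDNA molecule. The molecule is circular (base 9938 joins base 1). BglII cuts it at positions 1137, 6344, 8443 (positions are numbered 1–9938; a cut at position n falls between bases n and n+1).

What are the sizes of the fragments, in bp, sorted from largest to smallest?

5207, 2632, 2099 bp

Circular molecule, 3 cuts → 3 fragments:
  6344 − 1137 = 5207 bp
  8443 − 6344 = 2099 bp
  wrap: 9938 − 8443 + 1137 = 2632 bp
Sorted largest to smallest: 5207, 2632, 2099 bp.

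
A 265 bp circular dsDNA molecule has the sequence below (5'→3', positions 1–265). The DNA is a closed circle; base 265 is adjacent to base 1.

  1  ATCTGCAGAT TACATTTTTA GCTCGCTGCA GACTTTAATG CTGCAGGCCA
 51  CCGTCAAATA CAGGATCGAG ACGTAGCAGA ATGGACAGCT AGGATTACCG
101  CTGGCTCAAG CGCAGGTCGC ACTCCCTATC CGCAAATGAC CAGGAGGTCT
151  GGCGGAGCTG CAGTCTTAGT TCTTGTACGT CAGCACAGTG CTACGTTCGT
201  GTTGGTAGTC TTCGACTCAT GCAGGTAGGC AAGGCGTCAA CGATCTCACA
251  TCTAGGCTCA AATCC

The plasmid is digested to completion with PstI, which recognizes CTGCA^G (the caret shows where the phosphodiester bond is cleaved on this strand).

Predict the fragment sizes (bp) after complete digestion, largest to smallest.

PstI sites (CTGCAG) start at positions 3, 26, 41, 158.
PstI cuts after base 5 of each site (before the last base), so after positions 7, 30, 45, 162.
Circular molecule, 4 cuts → 4 fragments:
  8–30 → 23 bp
  31–45 → 15 bp
  46–162 → 117 bp
  163–265 then 1–7 → 103 + 7 = 110 bp
Sorted largest to smallest: 117, 110, 23, 15 bp.

117, 110, 23, 15 bp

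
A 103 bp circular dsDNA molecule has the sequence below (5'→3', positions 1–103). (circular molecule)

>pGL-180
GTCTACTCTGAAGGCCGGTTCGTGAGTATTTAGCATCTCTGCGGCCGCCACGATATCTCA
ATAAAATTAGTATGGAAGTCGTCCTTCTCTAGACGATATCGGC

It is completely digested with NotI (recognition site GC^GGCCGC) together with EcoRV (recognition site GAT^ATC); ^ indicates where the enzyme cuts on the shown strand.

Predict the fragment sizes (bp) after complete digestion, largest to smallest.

48, 43, 12 bp

The NotI site (GCGGCCGC) starts at position 41.
NotI cuts after base 2 of each site, so after position 42.
EcoRV sites (GATATC) start at positions 52, 95.
EcoRV cuts after base 3 of each site, so after positions 54, 97.
Combined cut positions: 42, 54, 97.
Circular molecule, 3 cuts → 3 fragments:
  43–54 → 12 bp
  55–97 → 43 bp
  98–103 then 1–42 → 6 + 42 = 48 bp
Sorted largest to smallest: 48, 43, 12 bp.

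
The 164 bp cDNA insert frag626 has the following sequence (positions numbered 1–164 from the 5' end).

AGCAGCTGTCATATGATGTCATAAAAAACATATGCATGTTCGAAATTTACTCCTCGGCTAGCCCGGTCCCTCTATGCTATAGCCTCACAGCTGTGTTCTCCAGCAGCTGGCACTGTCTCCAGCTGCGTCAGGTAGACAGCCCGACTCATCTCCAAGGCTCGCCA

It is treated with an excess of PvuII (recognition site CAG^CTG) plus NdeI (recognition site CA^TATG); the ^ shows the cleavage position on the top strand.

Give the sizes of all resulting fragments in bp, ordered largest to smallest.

60, 42, 19, 16, 16, 6, 5 bp

PvuII sites (CAGCTG) start at positions 3, 88, 104, 120.
PvuII cuts after base 3 of each site, so after positions 5, 90, 106, 122.
NdeI sites (CATATG) start at positions 10, 29.
NdeI cuts after base 2 of each site, so after positions 11, 30.
Combined cut positions: 5, 11, 30, 90, 106, 122.
Linear molecule, 6 cuts → 7 fragments:
  1–5 → 5 bp
  6–11 → 6 bp
  12–30 → 19 bp
  31–90 → 60 bp
  91–106 → 16 bp
  107–122 → 16 bp
  123–164 → 42 bp
Sorted largest to smallest: 60, 42, 19, 16, 16, 6, 5 bp.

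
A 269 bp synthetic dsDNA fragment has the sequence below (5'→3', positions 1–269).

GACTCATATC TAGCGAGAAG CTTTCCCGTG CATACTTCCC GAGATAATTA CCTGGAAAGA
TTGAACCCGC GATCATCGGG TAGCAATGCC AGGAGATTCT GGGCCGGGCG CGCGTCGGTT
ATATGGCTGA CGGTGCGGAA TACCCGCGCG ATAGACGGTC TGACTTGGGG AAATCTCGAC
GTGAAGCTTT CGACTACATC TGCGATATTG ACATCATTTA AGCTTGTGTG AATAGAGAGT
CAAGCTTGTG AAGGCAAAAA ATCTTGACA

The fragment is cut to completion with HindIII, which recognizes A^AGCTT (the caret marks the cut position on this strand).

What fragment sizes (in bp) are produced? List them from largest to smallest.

HindIII sites (AAGCTT) start at positions 18, 184, 220, 242.
HindIII cuts after the first base of each site, so after positions 18, 184, 220, 242.
Linear molecule, 4 cuts → 5 fragments:
  1–18 → 18 bp
  19–184 → 166 bp
  185–220 → 36 bp
  221–242 → 22 bp
  243–269 → 27 bp
Sorted largest to smallest: 166, 36, 27, 22, 18 bp.

166, 36, 27, 22, 18 bp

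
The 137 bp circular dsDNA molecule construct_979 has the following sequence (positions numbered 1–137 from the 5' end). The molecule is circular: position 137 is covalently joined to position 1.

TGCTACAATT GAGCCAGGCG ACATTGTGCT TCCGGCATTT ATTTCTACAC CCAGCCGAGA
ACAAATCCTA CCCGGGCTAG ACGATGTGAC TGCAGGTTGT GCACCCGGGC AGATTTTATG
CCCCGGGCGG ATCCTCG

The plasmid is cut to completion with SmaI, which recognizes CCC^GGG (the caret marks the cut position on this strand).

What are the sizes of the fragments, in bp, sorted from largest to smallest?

86, 33, 18 bp

SmaI sites (CCCGGG) start at positions 71, 104, 122.
SmaI cuts after base 3 of each site, so after positions 73, 106, 124.
Circular molecule, 3 cuts → 3 fragments:
  74–106 → 33 bp
  107–124 → 18 bp
  125–137 then 1–73 → 13 + 73 = 86 bp
Sorted largest to smallest: 86, 33, 18 bp.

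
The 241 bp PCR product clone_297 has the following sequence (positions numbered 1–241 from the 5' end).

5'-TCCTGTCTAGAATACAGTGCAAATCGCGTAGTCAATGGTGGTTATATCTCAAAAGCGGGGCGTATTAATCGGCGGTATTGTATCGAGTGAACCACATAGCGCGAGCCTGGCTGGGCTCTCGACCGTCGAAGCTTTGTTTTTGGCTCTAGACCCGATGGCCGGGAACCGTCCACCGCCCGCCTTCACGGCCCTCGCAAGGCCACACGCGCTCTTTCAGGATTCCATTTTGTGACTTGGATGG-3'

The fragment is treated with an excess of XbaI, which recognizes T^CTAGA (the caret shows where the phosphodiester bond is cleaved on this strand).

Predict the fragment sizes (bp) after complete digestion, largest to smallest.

139, 96, 6 bp

XbaI sites (TCTAGA) start at positions 6, 145.
XbaI cuts after the first base of each site, so after positions 6, 145.
Linear molecule, 2 cuts → 3 fragments:
  1–6 → 6 bp
  7–145 → 139 bp
  146–241 → 96 bp
Sorted largest to smallest: 139, 96, 6 bp.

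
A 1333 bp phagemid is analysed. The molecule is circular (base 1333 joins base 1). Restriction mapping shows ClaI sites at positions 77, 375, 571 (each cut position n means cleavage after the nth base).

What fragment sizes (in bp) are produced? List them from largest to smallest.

839, 298, 196 bp

Circular molecule, 3 cuts → 3 fragments:
  375 − 77 = 298 bp
  571 − 375 = 196 bp
  wrap: 1333 − 571 + 77 = 839 bp
Sorted largest to smallest: 839, 298, 196 bp.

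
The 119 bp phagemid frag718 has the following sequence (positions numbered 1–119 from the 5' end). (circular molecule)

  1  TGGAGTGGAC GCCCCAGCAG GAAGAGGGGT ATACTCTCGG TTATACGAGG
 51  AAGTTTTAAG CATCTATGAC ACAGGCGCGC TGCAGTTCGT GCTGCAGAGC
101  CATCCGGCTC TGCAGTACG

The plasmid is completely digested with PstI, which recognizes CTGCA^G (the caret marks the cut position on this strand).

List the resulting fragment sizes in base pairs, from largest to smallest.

PstI sites (CTGCAG) start at positions 80, 92, 110.
PstI cuts after base 5 of each site (before the last base), so after positions 84, 96, 114.
Circular molecule, 3 cuts → 3 fragments:
  85–96 → 12 bp
  97–114 → 18 bp
  115–119 then 1–84 → 5 + 84 = 89 bp
Sorted largest to smallest: 89, 18, 12 bp.

89, 18, 12 bp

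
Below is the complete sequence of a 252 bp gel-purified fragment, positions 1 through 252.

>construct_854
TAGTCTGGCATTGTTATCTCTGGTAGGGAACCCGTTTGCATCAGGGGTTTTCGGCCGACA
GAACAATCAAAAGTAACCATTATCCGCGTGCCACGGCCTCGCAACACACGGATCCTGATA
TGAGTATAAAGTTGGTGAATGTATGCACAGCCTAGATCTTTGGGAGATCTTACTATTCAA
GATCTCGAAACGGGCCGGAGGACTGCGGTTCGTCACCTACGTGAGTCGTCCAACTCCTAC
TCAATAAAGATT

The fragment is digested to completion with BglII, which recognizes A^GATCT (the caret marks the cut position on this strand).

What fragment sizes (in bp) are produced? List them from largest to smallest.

BglII sites (AGATCT) start at positions 154, 165, 180.
BglII cuts after the first base of each site, so after positions 154, 165, 180.
Linear molecule, 3 cuts → 4 fragments:
  1–154 → 154 bp
  155–165 → 11 bp
  166–180 → 15 bp
  181–252 → 72 bp
Sorted largest to smallest: 154, 72, 15, 11 bp.

154, 72, 15, 11 bp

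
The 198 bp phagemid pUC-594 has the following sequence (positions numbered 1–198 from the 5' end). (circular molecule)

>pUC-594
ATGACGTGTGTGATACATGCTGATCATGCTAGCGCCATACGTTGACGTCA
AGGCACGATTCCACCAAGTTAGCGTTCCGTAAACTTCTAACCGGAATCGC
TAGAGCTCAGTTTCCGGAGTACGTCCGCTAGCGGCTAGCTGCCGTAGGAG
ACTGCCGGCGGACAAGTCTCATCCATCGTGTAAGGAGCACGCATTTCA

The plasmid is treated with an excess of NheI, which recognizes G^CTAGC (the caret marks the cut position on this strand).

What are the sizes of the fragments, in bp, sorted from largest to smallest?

99, 92, 7 bp

NheI sites (GCTAGC) start at positions 28, 127, 134.
NheI cuts after the first base of each site, so after positions 28, 127, 134.
Circular molecule, 3 cuts → 3 fragments:
  29–127 → 99 bp
  128–134 → 7 bp
  135–198 then 1–28 → 64 + 28 = 92 bp
Sorted largest to smallest: 99, 92, 7 bp.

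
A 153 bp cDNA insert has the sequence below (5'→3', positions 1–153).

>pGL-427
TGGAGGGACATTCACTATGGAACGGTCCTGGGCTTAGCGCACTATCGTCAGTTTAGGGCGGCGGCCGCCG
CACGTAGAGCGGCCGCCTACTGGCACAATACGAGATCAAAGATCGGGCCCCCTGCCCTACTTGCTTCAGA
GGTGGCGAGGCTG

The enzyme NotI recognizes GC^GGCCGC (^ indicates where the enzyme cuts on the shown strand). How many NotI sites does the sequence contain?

GCGGCCGC occurs starting at positions 61, 79.
NotI cuts at 2 sites.

2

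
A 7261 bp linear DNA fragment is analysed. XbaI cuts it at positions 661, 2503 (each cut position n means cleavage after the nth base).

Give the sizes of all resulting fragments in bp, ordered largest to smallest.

4758, 1842, 661 bp

Linear molecule, 2 cuts → 3 fragments:
  661 − 0 = 661 bp
  2503 − 661 = 1842 bp
  7261 − 2503 = 4758 bp
Sorted largest to smallest: 4758, 1842, 661 bp.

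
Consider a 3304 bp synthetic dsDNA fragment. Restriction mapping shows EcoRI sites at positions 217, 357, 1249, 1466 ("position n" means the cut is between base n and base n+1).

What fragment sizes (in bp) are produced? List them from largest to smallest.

Linear molecule, 4 cuts → 5 fragments:
  217 − 0 = 217 bp
  357 − 217 = 140 bp
  1249 − 357 = 892 bp
  1466 − 1249 = 217 bp
  3304 − 1466 = 1838 bp
Sorted largest to smallest: 1838, 892, 217, 217, 140 bp.

1838, 892, 217, 217, 140 bp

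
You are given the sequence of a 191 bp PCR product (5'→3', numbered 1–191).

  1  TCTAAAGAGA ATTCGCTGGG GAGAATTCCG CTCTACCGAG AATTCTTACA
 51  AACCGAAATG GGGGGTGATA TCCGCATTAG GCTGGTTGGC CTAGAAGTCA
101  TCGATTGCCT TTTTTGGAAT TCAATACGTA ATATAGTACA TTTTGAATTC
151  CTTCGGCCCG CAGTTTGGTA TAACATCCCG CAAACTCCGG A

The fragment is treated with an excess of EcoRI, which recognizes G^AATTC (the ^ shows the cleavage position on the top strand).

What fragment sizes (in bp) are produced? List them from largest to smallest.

77, 46, 28, 17, 14, 9 bp

EcoRI sites (GAATTC) start at positions 9, 23, 40, 117, 145.
EcoRI cuts after the first base of each site, so after positions 9, 23, 40, 117, 145.
Linear molecule, 5 cuts → 6 fragments:
  1–9 → 9 bp
  10–23 → 14 bp
  24–40 → 17 bp
  41–117 → 77 bp
  118–145 → 28 bp
  146–191 → 46 bp
Sorted largest to smallest: 77, 46, 28, 17, 14, 9 bp.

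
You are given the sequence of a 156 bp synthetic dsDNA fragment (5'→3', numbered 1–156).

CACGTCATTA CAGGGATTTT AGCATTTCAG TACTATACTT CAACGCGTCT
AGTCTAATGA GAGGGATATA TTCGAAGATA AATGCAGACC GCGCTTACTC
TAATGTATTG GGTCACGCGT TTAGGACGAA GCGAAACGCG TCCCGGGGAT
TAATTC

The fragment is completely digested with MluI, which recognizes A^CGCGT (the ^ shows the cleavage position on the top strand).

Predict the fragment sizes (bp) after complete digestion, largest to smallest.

MluI sites (ACGCGT) start at positions 43, 115, 136.
MluI cuts after the first base of each site, so after positions 43, 115, 136.
Linear molecule, 3 cuts → 4 fragments:
  1–43 → 43 bp
  44–115 → 72 bp
  116–136 → 21 bp
  137–156 → 20 bp
Sorted largest to smallest: 72, 43, 21, 20 bp.

72, 43, 21, 20 bp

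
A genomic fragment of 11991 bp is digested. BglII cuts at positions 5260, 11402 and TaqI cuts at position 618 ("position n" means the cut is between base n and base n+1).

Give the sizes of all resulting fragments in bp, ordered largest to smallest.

6142, 4642, 618, 589 bp

Combined cut positions (sorted): 618, 5260, 11402.
Linear molecule, 3 cuts → 4 fragments:
  618 − 0 = 618 bp
  5260 − 618 = 4642 bp
  11402 − 5260 = 6142 bp
  11991 − 11402 = 589 bp
Sorted largest to smallest: 6142, 4642, 618, 589 bp.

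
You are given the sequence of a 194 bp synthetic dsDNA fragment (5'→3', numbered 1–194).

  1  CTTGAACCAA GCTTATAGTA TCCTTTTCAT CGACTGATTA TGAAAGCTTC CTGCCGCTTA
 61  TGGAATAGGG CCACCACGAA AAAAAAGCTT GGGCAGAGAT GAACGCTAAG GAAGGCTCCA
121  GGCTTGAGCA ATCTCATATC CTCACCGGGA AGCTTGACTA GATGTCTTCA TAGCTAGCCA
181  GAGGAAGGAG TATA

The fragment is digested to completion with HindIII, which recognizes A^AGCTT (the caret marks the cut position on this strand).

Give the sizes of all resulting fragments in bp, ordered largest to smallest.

HindIII sites (AAGCTT) start at positions 9, 44, 85, 150.
HindIII cuts after the first base of each site, so after positions 9, 44, 85, 150.
Linear molecule, 4 cuts → 5 fragments:
  1–9 → 9 bp
  10–44 → 35 bp
  45–85 → 41 bp
  86–150 → 65 bp
  151–194 → 44 bp
Sorted largest to smallest: 65, 44, 41, 35, 9 bp.

65, 44, 41, 35, 9 bp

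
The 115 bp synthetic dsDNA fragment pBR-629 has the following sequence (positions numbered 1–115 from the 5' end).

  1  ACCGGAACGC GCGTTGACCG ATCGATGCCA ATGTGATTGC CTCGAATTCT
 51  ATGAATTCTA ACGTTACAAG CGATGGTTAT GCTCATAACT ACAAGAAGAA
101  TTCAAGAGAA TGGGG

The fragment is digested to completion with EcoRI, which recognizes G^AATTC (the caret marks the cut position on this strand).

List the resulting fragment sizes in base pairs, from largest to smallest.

45, 44, 17, 9 bp

EcoRI sites (GAATTC) start at positions 44, 53, 98.
EcoRI cuts after the first base of each site, so after positions 44, 53, 98.
Linear molecule, 3 cuts → 4 fragments:
  1–44 → 44 bp
  45–53 → 9 bp
  54–98 → 45 bp
  99–115 → 17 bp
Sorted largest to smallest: 45, 44, 17, 9 bp.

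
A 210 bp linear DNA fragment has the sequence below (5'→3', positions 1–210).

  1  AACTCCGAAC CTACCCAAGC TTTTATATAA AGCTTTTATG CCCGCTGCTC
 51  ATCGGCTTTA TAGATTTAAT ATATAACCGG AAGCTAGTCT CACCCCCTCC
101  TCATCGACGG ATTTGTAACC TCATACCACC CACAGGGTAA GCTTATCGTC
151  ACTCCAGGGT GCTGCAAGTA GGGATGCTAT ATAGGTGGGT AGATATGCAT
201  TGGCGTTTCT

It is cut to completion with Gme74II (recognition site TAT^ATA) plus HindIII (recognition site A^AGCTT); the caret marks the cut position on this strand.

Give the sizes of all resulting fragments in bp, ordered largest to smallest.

67, 42, 41, 30, 17, 9, 4 bp

Gme74II sites (TATATA) start at positions 24, 70, 178.
Gme74II cuts after base 3 of each site, so after positions 26, 72, 180.
HindIII sites (AAGCTT) start at positions 17, 30, 139.
HindIII cuts after the first base of each site, so after positions 17, 30, 139.
Combined cut positions: 17, 26, 30, 72, 139, 180.
Linear molecule, 6 cuts → 7 fragments:
  1–17 → 17 bp
  18–26 → 9 bp
  27–30 → 4 bp
  31–72 → 42 bp
  73–139 → 67 bp
  140–180 → 41 bp
  181–210 → 30 bp
Sorted largest to smallest: 67, 42, 41, 30, 17, 9, 4 bp.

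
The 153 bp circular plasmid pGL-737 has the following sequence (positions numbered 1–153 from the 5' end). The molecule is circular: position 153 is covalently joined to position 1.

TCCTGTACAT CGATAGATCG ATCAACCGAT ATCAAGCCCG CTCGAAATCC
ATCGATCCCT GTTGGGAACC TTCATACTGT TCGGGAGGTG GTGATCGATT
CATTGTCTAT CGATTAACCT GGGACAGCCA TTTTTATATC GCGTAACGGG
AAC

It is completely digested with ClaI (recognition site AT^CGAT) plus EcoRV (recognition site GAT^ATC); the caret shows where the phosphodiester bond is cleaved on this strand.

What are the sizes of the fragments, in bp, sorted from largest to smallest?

ClaI sites (ATCGAT) start at positions 9, 17, 51, 94, 109.
ClaI cuts after base 2 of each site, so after positions 10, 18, 52, 95, 110.
The EcoRV site (GATATC) starts at position 28.
EcoRV cuts after base 3 of each site, so after position 30.
Combined cut positions: 10, 18, 30, 52, 95, 110.
Circular molecule, 6 cuts → 6 fragments:
  11–18 → 8 bp
  19–30 → 12 bp
  31–52 → 22 bp
  53–95 → 43 bp
  96–110 → 15 bp
  111–153 then 1–10 → 43 + 10 = 53 bp
Sorted largest to smallest: 53, 43, 22, 15, 12, 8 bp.

53, 43, 22, 15, 12, 8 bp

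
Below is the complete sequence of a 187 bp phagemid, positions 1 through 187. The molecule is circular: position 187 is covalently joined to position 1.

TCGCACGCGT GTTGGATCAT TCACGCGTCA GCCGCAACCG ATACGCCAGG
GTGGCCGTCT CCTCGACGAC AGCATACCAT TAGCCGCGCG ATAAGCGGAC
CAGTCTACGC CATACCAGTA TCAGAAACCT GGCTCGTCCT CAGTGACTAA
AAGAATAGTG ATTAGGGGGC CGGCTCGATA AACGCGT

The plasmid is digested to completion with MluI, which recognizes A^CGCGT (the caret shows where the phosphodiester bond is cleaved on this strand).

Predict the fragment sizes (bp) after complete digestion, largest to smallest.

159, 18, 10 bp

MluI sites (ACGCGT) start at positions 5, 23, 182.
MluI cuts after the first base of each site, so after positions 5, 23, 182.
Circular molecule, 3 cuts → 3 fragments:
  6–23 → 18 bp
  24–182 → 159 bp
  183–187 then 1–5 → 5 + 5 = 10 bp
Sorted largest to smallest: 159, 18, 10 bp.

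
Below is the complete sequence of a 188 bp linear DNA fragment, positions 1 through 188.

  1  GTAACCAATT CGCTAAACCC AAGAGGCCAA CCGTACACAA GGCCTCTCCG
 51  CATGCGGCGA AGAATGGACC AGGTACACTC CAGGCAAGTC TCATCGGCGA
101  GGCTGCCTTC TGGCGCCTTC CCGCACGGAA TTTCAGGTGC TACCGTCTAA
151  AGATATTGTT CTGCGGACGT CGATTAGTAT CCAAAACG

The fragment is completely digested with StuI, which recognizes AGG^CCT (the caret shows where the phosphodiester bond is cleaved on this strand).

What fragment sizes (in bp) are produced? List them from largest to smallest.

The StuI site (AGGCCT) starts at position 40.
StuI cuts after base 3 of each site, so after position 42.
Linear molecule, 1 cut → 2 fragments:
  1–42 → 42 bp
  43–188 → 146 bp
Sorted largest to smallest: 146, 42 bp.

146, 42 bp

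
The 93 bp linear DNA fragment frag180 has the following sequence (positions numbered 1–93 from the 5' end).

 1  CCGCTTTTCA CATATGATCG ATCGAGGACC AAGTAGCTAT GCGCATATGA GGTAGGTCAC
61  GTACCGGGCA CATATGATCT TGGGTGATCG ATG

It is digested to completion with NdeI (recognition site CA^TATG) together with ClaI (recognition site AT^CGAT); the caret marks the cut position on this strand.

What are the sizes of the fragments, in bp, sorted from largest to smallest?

NdeI sites (CATATG) start at positions 11, 44, 71.
NdeI cuts after base 2 of each site, so after positions 12, 45, 72.
ClaI sites (ATCGAT) start at positions 17, 87.
ClaI cuts after base 2 of each site, so after positions 18, 88.
Combined cut positions: 12, 18, 45, 72, 88.
Linear molecule, 5 cuts → 6 fragments:
  1–12 → 12 bp
  13–18 → 6 bp
  19–45 → 27 bp
  46–72 → 27 bp
  73–88 → 16 bp
  89–93 → 5 bp
Sorted largest to smallest: 27, 27, 16, 12, 6, 5 bp.

27, 27, 16, 12, 6, 5 bp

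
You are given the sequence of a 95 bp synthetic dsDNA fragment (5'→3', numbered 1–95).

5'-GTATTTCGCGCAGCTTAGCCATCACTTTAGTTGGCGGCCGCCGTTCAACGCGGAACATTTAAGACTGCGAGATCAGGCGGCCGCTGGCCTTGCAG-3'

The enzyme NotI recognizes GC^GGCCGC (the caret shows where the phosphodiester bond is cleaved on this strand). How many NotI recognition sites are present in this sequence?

GCGGCCGC occurs starting at positions 34, 77.
NotI cuts at 2 sites.

2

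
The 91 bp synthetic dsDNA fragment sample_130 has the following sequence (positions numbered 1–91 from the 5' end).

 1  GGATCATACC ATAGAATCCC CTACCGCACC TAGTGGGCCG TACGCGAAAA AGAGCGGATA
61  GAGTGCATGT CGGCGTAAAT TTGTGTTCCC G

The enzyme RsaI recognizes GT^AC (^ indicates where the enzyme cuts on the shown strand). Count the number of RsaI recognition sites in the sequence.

GTAC occurs starting at position 40.
RsaI cuts at 1 site.

1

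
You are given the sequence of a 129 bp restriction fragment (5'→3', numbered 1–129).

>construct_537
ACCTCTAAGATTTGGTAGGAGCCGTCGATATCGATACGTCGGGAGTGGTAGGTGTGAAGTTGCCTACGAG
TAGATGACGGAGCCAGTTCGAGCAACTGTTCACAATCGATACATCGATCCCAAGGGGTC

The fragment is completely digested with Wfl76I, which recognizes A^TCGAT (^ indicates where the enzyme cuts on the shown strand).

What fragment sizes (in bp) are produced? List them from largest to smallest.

Wfl76I sites (ATCGAT) start at positions 30, 105, 113.
Wfl76I cuts after the first base of each site, so after positions 30, 105, 113.
Linear molecule, 3 cuts → 4 fragments:
  1–30 → 30 bp
  31–105 → 75 bp
  106–113 → 8 bp
  114–129 → 16 bp
Sorted largest to smallest: 75, 30, 16, 8 bp.

75, 30, 16, 8 bp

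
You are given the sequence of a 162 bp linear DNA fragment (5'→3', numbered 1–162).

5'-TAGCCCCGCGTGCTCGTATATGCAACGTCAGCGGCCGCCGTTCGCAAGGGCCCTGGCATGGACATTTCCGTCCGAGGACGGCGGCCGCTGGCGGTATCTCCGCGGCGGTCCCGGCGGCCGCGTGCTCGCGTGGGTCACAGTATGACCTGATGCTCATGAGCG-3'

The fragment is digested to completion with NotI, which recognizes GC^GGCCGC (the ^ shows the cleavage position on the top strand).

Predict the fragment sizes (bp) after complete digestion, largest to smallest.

NotI sites (GCGGCCGC) start at positions 31, 81, 114.
NotI cuts after base 2 of each site, so after positions 32, 82, 115.
Linear molecule, 3 cuts → 4 fragments:
  1–32 → 32 bp
  33–82 → 50 bp
  83–115 → 33 bp
  116–162 → 47 bp
Sorted largest to smallest: 50, 47, 33, 32 bp.

50, 47, 33, 32 bp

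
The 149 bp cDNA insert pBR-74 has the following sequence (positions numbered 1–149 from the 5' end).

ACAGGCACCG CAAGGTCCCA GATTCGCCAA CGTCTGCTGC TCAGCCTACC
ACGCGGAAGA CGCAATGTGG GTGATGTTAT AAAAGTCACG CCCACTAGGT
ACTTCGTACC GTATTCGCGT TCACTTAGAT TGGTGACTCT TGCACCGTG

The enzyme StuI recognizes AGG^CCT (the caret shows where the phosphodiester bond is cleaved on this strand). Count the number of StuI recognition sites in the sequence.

No occurrence of AGGCCT is present in the sequence.
StuI does not cut: 0 sites.

0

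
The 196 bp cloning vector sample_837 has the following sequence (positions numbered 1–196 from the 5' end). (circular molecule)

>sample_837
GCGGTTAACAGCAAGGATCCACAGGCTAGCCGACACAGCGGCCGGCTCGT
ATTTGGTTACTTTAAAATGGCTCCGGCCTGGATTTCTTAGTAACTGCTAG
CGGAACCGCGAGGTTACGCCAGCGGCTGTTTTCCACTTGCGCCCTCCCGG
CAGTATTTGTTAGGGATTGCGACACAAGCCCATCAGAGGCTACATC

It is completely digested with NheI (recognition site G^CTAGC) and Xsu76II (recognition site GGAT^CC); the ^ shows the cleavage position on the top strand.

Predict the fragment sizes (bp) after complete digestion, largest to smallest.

NheI sites (GCTAGC) start at positions 25, 96.
NheI cuts after the first base of each site, so after positions 25, 96.
The Xsu76II site (GGATCC) starts at position 15.
Xsu76II cuts after base 4 of each site, so after position 18.
Combined cut positions: 18, 25, 96.
Circular molecule, 3 cuts → 3 fragments:
  19–25 → 7 bp
  26–96 → 71 bp
  97–196 then 1–18 → 100 + 18 = 118 bp
Sorted largest to smallest: 118, 71, 7 bp.

118, 71, 7 bp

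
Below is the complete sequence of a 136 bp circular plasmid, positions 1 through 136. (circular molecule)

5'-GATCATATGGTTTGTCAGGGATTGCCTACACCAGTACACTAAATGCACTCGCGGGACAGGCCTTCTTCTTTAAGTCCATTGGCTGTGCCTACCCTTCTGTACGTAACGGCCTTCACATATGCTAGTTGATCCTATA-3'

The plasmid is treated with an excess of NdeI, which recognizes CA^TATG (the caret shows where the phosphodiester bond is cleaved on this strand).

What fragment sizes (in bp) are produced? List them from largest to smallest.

112, 24 bp

NdeI sites (CATATG) start at positions 4, 116.
NdeI cuts after base 2 of each site, so after positions 5, 117.
Circular molecule, 2 cuts → 2 fragments:
  6–117 → 112 bp
  118–136 then 1–5 → 19 + 5 = 24 bp
Sorted largest to smallest: 112, 24 bp.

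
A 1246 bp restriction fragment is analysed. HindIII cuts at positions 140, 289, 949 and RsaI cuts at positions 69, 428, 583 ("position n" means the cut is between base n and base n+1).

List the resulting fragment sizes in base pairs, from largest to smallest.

366, 297, 155, 149, 139, 71, 69 bp

Combined cut positions (sorted): 69, 140, 289, 428, 583, 949.
Linear molecule, 6 cuts → 7 fragments:
  69 − 0 = 69 bp
  140 − 69 = 71 bp
  289 − 140 = 149 bp
  428 − 289 = 139 bp
  583 − 428 = 155 bp
  949 − 583 = 366 bp
  1246 − 949 = 297 bp
Sorted largest to smallest: 366, 297, 155, 149, 139, 71, 69 bp.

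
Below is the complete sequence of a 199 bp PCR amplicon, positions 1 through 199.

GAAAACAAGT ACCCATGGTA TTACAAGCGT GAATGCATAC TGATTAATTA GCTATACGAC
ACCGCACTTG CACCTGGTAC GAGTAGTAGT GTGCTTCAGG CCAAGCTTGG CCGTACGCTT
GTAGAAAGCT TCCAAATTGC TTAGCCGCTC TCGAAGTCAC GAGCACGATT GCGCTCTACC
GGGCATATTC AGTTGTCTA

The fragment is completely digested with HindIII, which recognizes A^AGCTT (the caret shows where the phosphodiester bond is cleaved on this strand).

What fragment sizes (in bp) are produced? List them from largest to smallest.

103, 73, 23 bp

HindIII sites (AAGCTT) start at positions 103, 126.
HindIII cuts after the first base of each site, so after positions 103, 126.
Linear molecule, 2 cuts → 3 fragments:
  1–103 → 103 bp
  104–126 → 23 bp
  127–199 → 73 bp
Sorted largest to smallest: 103, 73, 23 bp.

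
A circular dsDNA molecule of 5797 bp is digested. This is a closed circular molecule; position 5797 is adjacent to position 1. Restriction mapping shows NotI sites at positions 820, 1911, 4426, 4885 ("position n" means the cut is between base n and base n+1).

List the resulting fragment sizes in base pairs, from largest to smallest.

Circular molecule, 4 cuts → 4 fragments:
  1911 − 820 = 1091 bp
  4426 − 1911 = 2515 bp
  4885 − 4426 = 459 bp
  wrap: 5797 − 4885 + 820 = 1732 bp
Sorted largest to smallest: 2515, 1732, 1091, 459 bp.

2515, 1732, 1091, 459 bp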